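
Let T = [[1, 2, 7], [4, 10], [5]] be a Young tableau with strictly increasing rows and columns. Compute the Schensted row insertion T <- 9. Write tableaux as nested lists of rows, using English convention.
[[1, 2, 7, 9], [4, 10], [5]]

9 is larger than every entry of row 1, so it is appended to row 1. The new tableau is [[1, 2, 7, 9], [4, 10], [5]].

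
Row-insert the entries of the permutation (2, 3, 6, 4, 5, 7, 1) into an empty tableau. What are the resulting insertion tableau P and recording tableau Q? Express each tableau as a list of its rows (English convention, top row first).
P = [[1, 3, 4, 5, 7], [2], [6]], Q = [[1, 2, 3, 5, 6], [4], [7]]

Insert each entry of the permutation into P by Schensted row insertion, recording in Q the position of each new cell.

Insert 2: appended to row 1. P = [[2]].
Insert 3: appended to row 1. P = [[2, 3]].
Insert 6: appended to row 1. P = [[2, 3, 6]].
Insert 4: 4 bumps 6 from row 1; 6 starts row 2. P = [[2, 3, 4], [6]].
Insert 5: appended to row 1. P = [[2, 3, 4, 5], [6]].
Insert 7: appended to row 1. P = [[2, 3, 4, 5, 7], [6]].
Insert 1: 1 bumps 2 from row 1; 2 bumps 6 from row 2; 6 starts row 3. P = [[1, 3, 4, 5, 7], [2], [6]].

So P = [[1, 3, 4, 5, 7], [2], [6]], Q = [[1, 2, 3, 5, 6], [4], [7]].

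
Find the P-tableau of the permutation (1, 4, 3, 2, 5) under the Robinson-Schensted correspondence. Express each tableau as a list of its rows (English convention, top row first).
Insert 1: appended to row 1. P = [[1]].
Insert 4: appended to row 1. P = [[1, 4]].
Insert 3: 3 bumps 4 from row 1; 4 starts row 2. P = [[1, 3], [4]].
Insert 2: 2 bumps 3 from row 1; 3 bumps 4 from row 2; 4 starts row 3. P = [[1, 2], [3], [4]].
Insert 5: appended to row 1. P = [[1, 2, 5], [3], [4]].

So P = [[1, 2, 5], [3], [4]].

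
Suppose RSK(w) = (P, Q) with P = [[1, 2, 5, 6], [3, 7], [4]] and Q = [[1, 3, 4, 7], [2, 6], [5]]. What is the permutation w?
4 1 3 7 2 5 6

Reverse RSK: for i = n, n-1, ..., 1, locate i in Q, remove the corresponding corner cell from P, and reverse-bump its entry up through P; the value ejected from row 1 is w(i).

So w = 4 1 3 7 2 5 6.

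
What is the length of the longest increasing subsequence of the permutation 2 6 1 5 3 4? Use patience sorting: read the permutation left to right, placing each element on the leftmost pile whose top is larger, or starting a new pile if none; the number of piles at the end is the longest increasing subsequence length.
2: new pile. tops = [2]
6: new pile. tops = [2, 6]
1: onto pile 1 (replacing 2). tops = [1, 6]
5: onto pile 2 (replacing 6). tops = [1, 5]
3: onto pile 2 (replacing 5). tops = [1, 3]
4: new pile. tops = [1, 3, 4]

3 piles, so the longest increasing subsequence has length 3.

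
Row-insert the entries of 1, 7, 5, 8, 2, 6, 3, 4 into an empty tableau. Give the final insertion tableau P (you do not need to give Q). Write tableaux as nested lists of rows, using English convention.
Insert 1: appended to row 1. P = [[1]].
Insert 7: appended to row 1. P = [[1, 7]].
Insert 5: 5 bumps 7 from row 1; 7 starts row 2. P = [[1, 5], [7]].
Insert 8: appended to row 1. P = [[1, 5, 8], [7]].
Insert 2: 2 bumps 5 from row 1; 5 bumps 7 from row 2; 7 starts row 3. P = [[1, 2, 8], [5], [7]].
Insert 6: 6 bumps 8 from row 1; 8 appends to row 2. P = [[1, 2, 6], [5, 8], [7]].
Insert 3: 3 bumps 6 from row 1; 6 bumps 8 from row 2; 8 appends to row 3. P = [[1, 2, 3], [5, 6], [7, 8]].
Insert 4: appended to row 1. P = [[1, 2, 3, 4], [5, 6], [7, 8]].

So P = [[1, 2, 3, 4], [5, 6], [7, 8]].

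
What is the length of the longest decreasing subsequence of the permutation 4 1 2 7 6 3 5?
3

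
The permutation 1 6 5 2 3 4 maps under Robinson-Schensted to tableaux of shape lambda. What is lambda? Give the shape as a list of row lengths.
[4, 1, 1]

RSK row insertion gives P = [[1, 2, 3, 4], [5], [6]], which has shape [4, 1, 1].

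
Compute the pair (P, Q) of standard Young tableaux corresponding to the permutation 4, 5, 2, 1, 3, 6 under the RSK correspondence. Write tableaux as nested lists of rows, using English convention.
P = [[1, 3, 6], [2, 5], [4]], Q = [[1, 2, 6], [3, 5], [4]]

Insert each entry of the permutation into P by Schensted row insertion, recording in Q the position of each new cell.

Insert 4: appended to row 1. P = [[4]], Q = [[1]].
Insert 5: appended to row 1. P = [[4, 5]], Q = [[1, 2]].
Insert 2: 2 bumps 4 from row 1; 4 starts row 2. P = [[2, 5], [4]], Q = [[1, 2], [3]].
Insert 1: 1 bumps 2 from row 1; 2 bumps 4 from row 2; 4 starts row 3. P = [[1, 5], [2], [4]], Q = [[1, 2], [3], [4]].
Insert 3: 3 bumps 5 from row 1; 5 appends to row 2. P = [[1, 3], [2, 5], [4]], Q = [[1, 2], [3, 5], [4]].
Insert 6: appended to row 1. P = [[1, 3, 6], [2, 5], [4]], Q = [[1, 2, 6], [3, 5], [4]].

So P = [[1, 3, 6], [2, 5], [4]], Q = [[1, 2, 6], [3, 5], [4]].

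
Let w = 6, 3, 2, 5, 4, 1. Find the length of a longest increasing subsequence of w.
2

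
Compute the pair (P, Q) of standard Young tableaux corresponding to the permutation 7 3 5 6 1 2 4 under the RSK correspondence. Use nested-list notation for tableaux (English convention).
Insert each entry of the permutation into P by Schensted row insertion, recording in Q the position of each new cell.

Insert 7: appended to row 1. P = [[7]], Q = [[1]].
Insert 3: 3 bumps 7 from row 1; 7 starts row 2. P = [[3], [7]], Q = [[1], [2]].
Insert 5: appended to row 1. P = [[3, 5], [7]], Q = [[1, 3], [2]].
Insert 6: appended to row 1. P = [[3, 5, 6], [7]], Q = [[1, 3, 4], [2]].
Insert 1: 1 bumps 3 from row 1; 3 bumps 7 from row 2; 7 starts row 3. P = [[1, 5, 6], [3], [7]], Q = [[1, 3, 4], [2], [5]].
Insert 2: 2 bumps 5 from row 1; 5 appends to row 2. P = [[1, 2, 6], [3, 5], [7]], Q = [[1, 3, 4], [2, 6], [5]].
Insert 4: 4 bumps 6 from row 1; 6 appends to row 2. P = [[1, 2, 4], [3, 5, 6], [7]], Q = [[1, 3, 4], [2, 6, 7], [5]].

So P = [[1, 2, 4], [3, 5, 6], [7]], Q = [[1, 3, 4], [2, 6, 7], [5]].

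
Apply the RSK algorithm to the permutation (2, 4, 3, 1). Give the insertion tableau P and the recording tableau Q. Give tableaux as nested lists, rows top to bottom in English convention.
Insert each entry of the permutation into P by Schensted row insertion, recording in Q the position of each new cell.

Insert 2: appended to row 1. P = [[2]].
Insert 4: appended to row 1. P = [[2, 4]].
Insert 3: 3 bumps 4 from row 1; 4 starts row 2. P = [[2, 3], [4]].
Insert 1: 1 bumps 2 from row 1; 2 bumps 4 from row 2; 4 starts row 3. P = [[1, 3], [2], [4]].

So P = [[1, 3], [2], [4]], Q = [[1, 2], [3], [4]].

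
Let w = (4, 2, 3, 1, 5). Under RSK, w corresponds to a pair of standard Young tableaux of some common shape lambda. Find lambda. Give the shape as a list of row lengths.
[3, 1, 1]

RSK row insertion gives P = [[1, 3, 5], [2], [4]], which has shape [3, 1, 1].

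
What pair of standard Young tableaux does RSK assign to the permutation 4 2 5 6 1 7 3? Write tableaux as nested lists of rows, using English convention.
P = [[1, 3, 6, 7], [2, 5], [4]], Q = [[1, 3, 4, 6], [2, 7], [5]]

Insert each entry of the permutation into P by Schensted row insertion, recording in Q the position of each new cell.

After inserting 4: P = [[4]].
After inserting 2: P = [[2], [4]].
After inserting 5: P = [[2, 5], [4]].
After inserting 6: P = [[2, 5, 6], [4]].
After inserting 1: P = [[1, 5, 6], [2], [4]].
After inserting 7: P = [[1, 5, 6, 7], [2], [4]].
After inserting 3: P = [[1, 3, 6, 7], [2, 5], [4]].

So P = [[1, 3, 6, 7], [2, 5], [4]], Q = [[1, 3, 4, 6], [2, 7], [5]].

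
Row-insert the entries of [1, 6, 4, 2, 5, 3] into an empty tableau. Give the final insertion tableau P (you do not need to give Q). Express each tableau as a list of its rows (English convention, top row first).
Insert 1: appended to row 1. P = [[1]].
Insert 6: appended to row 1. P = [[1, 6]].
Insert 4: 4 bumps 6 from row 1; 6 starts row 2. P = [[1, 4], [6]].
Insert 2: 2 bumps 4 from row 1; 4 bumps 6 from row 2; 6 starts row 3. P = [[1, 2], [4], [6]].
Insert 5: appended to row 1. P = [[1, 2, 5], [4], [6]].
Insert 3: 3 bumps 5 from row 1; 5 appends to row 2. P = [[1, 2, 3], [4, 5], [6]].

So P = [[1, 2, 3], [4, 5], [6]].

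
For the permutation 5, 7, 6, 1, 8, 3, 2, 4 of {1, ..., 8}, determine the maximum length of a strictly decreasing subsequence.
4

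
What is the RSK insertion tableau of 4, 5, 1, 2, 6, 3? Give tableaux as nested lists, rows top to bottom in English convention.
Insert 4: appended to row 1. P = [[4]].
Insert 5: appended to row 1. P = [[4, 5]].
Insert 1: 1 bumps 4 from row 1; 4 starts row 2. P = [[1, 5], [4]].
Insert 2: 2 bumps 5 from row 1; 5 appends to row 2. P = [[1, 2], [4, 5]].
Insert 6: appended to row 1. P = [[1, 2, 6], [4, 5]].
Insert 3: 3 bumps 6 from row 1; 6 appends to row 2. P = [[1, 2, 3], [4, 5, 6]].

So P = [[1, 2, 3], [4, 5, 6]].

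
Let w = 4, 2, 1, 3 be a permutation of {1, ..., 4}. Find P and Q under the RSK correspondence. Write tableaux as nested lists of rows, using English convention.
Insert each entry of the permutation into P by Schensted row insertion, recording in Q the position of each new cell.

After inserting 4: P = [[4]].
After inserting 2: P = [[2], [4]].
After inserting 1: P = [[1], [2], [4]].
After inserting 3: P = [[1, 3], [2], [4]].

So P = [[1, 3], [2], [4]], Q = [[1, 4], [2], [3]].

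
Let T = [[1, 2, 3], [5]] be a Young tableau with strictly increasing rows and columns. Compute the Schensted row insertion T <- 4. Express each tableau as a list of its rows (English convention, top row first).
4 is larger than every entry of row 1, so it is appended to row 1. The new tableau is [[1, 2, 3, 4], [5]].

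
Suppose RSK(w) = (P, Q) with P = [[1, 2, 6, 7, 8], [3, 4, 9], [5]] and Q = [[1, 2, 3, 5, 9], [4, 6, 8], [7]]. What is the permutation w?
3 5 6 1 9 4 2 7 8

Reverse RSK: for i = n, n-1, ..., 1, locate i in Q, remove the corresponding corner cell from P, and reverse-bump its entry up through P; the value ejected from row 1 is w(i).

So w = 3 5 6 1 9 4 2 7 8.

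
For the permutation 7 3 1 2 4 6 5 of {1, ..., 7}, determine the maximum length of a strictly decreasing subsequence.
3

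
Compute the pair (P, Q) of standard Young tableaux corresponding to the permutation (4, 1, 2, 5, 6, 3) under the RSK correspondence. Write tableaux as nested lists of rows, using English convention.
Insert each entry of the permutation into P by Schensted row insertion, recording in Q the position of each new cell.

Insert 4: appended to row 1. P = [[4]].
Insert 1: 1 bumps 4 from row 1; 4 starts row 2. P = [[1], [4]].
Insert 2: appended to row 1. P = [[1, 2], [4]].
Insert 5: appended to row 1. P = [[1, 2, 5], [4]].
Insert 6: appended to row 1. P = [[1, 2, 5, 6], [4]].
Insert 3: 3 bumps 5 from row 1; 5 appends to row 2. P = [[1, 2, 3, 6], [4, 5]].

So P = [[1, 2, 3, 6], [4, 5]], Q = [[1, 3, 4, 5], [2, 6]].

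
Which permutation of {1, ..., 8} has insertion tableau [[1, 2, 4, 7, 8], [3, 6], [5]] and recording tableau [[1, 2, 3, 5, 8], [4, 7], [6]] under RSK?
Reverse the RSK construction: for i from n down to 1, find the cell of Q containing i, remove the entry at that cell from P, and reverse-bump it up through P; the value ejected from row 1 is w(i).

Step i=8: Q has 8 at row 1, column 5; remove that cell from P, ejecting 8. So w(8) = 8. P is now [[1, 2, 4, 7], [3, 6], [5]].
Step i=7: Q has 7 at row 2, column 2; remove 6 from row 2 of P and reverse-bump: 6 enters row 1 and ejects 4. So w(7) = 4. P is now [[1, 2, 6, 7], [3], [5]].
Step i=6: Q has 6 at row 3, column 1; remove 5 from row 3 of P and reverse-bump: 5 enters row 2 and ejects 3; 3 enters row 1 and ejects 2. So w(6) = 2. P is now [[1, 3, 6, 7], [5]].
Step i=5: Q has 5 at row 1, column 4; remove that cell from P, ejecting 7. So w(5) = 7. P is now [[1, 3, 6], [5]].
Step i=4: Q has 4 at row 2, column 1; remove 5 from row 2 of P and reverse-bump: 5 enters row 1 and ejects 3. So w(4) = 3. P is now [[1, 5, 6]].
Step i=3: Q has 3 at row 1, column 3; remove that cell from P, ejecting 6. So w(3) = 6. P is now [[1, 5]].
Step i=2: Q has 2 at row 1, column 2; remove that cell from P, ejecting 5. So w(2) = 5. P is now [[1]].
Step i=1: Q has 1 at row 1, column 1; remove that cell from P, ejecting 1. So w(1) = 1. P is now [].

So w = 1 5 6 3 7 2 4 8.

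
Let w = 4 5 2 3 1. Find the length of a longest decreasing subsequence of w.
3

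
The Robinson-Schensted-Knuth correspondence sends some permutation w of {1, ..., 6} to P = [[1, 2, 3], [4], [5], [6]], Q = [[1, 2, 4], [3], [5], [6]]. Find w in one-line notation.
1 6 2 5 4 3

Reverse the RSK construction: for i from n down to 1, find the cell of Q containing i, remove the entry at that cell from P, and reverse-bump it up through P; the value ejected from row 1 is w(i).

Step i=6: Q has 6 at row 4, column 1; remove 6 from row 4 of P and reverse-bump: 6 enters row 3 and ejects 5; 5 enters row 2 and ejects 4; 4 enters row 1 and ejects 3. So w(6) = 3. P is now [[1, 2, 4], [5], [6]].
Step i=5: Q has 5 at row 3, column 1; remove 6 from row 3 of P and reverse-bump: 6 enters row 2 and ejects 5; 5 enters row 1 and ejects 4. So w(5) = 4. P is now [[1, 2, 5], [6]].
Step i=4: Q has 4 at row 1, column 3; remove that cell from P, ejecting 5. So w(4) = 5. P is now [[1, 2], [6]].
Step i=3: Q has 3 at row 2, column 1; remove 6 from row 2 of P and reverse-bump: 6 enters row 1 and ejects 2. So w(3) = 2. P is now [[1, 6]].
Step i=2: Q has 2 at row 1, column 2; remove that cell from P, ejecting 6. So w(2) = 6. P is now [[1]].
Step i=1: Q has 1 at row 1, column 1; remove that cell from P, ejecting 1. So w(1) = 1. P is now [].

So w = 1 6 2 5 4 3.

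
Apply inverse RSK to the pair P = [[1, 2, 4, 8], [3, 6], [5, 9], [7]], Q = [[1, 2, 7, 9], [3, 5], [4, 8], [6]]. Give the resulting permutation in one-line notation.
7 9 5 1 3 2 6 4 8

Reverse the RSK construction: for i from n down to 1, find the cell of Q containing i, remove the entry at that cell from P, and reverse-bump it up through P; the value ejected from row 1 is w(i).

Step i=9: Q has 9 at row 1, column 4; remove that cell from P, ejecting 8. So w(9) = 8. P is now [[1, 2, 4], [3, 6], [5, 9], [7]].
Step i=8: Q has 8 at row 3, column 2; remove 9 from row 3 of P and reverse-bump: 9 enters row 2 and ejects 6; 6 enters row 1 and ejects 4. So w(8) = 4. P is now [[1, 2, 6], [3, 9], [5], [7]].
Step i=7: Q has 7 at row 1, column 3; remove that cell from P, ejecting 6. So w(7) = 6. P is now [[1, 2], [3, 9], [5], [7]].
Step i=6: Q has 6 at row 4, column 1; remove 7 from row 4 of P and reverse-bump: 7 enters row 3 and ejects 5; 5 enters row 2 and ejects 3; 3 enters row 1 and ejects 2. So w(6) = 2. P is now [[1, 3], [5, 9], [7]].
Step i=5: Q has 5 at row 2, column 2; remove 9 from row 2 of P and reverse-bump: 9 enters row 1 and ejects 3. So w(5) = 3. P is now [[1, 9], [5], [7]].
Step i=4: Q has 4 at row 3, column 1; remove 7 from row 3 of P and reverse-bump: 7 enters row 2 and ejects 5; 5 enters row 1 and ejects 1. So w(4) = 1. P is now [[5, 9], [7]].
Step i=3: Q has 3 at row 2, column 1; remove 7 from row 2 of P and reverse-bump: 7 enters row 1 and ejects 5. So w(3) = 5. P is now [[7, 9]].
Step i=2: Q has 2 at row 1, column 2; remove that cell from P, ejecting 9. So w(2) = 9. P is now [[7]].
Step i=1: Q has 1 at row 1, column 1; remove that cell from P, ejecting 7. So w(1) = 7. P is now [].

So w = 7 9 5 1 3 2 6 4 8.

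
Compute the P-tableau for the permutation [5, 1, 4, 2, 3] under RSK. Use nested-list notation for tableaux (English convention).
P = [[1, 2, 3], [4], [5]]

Insert 5: appended to row 1. P = [[5]].
Insert 1: 1 bumps 5 from row 1; 5 starts row 2. P = [[1], [5]].
Insert 4: appended to row 1. P = [[1, 4], [5]].
Insert 2: 2 bumps 4 from row 1; 4 bumps 5 from row 2; 5 starts row 3. P = [[1, 2], [4], [5]].
Insert 3: appended to row 1. P = [[1, 2, 3], [4], [5]].

So P = [[1, 2, 3], [4], [5]].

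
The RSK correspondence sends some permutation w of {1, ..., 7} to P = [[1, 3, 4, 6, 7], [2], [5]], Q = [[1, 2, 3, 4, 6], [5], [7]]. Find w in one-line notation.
Reverse the RSK construction: for i from n down to 1, find the cell of Q containing i, remove the entry at that cell from P, and reverse-bump it up through P; the value ejected from row 1 is w(i).

Step i=7: Q has 7 at row 3, column 1; remove 5 from row 3 of P and reverse-bump: 5 enters row 2 and ejects 2; 2 enters row 1 and ejects 1. So w(7) = 1. P is now [[2, 3, 4, 6, 7], [5]].
Step i=6: Q has 6 at row 1, column 5; remove that cell from P, ejecting 7. So w(6) = 7. P is now [[2, 3, 4, 6], [5]].
Step i=5: Q has 5 at row 2, column 1; remove 5 from row 2 of P and reverse-bump: 5 enters row 1 and ejects 4. So w(5) = 4. P is now [[2, 3, 5, 6]].
Step i=4: Q has 4 at row 1, column 4; remove that cell from P, ejecting 6. So w(4) = 6. P is now [[2, 3, 5]].
Step i=3: Q has 3 at row 1, column 3; remove that cell from P, ejecting 5. So w(3) = 5. P is now [[2, 3]].
Step i=2: Q has 2 at row 1, column 2; remove that cell from P, ejecting 3. So w(2) = 3. P is now [[2]].
Step i=1: Q has 1 at row 1, column 1; remove that cell from P, ejecting 2. So w(1) = 2. P is now [].

So w = 2 3 5 6 4 7 1.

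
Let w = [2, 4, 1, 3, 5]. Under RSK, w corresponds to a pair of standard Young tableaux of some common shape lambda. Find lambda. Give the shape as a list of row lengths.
[3, 2]

Row-insert each entry into an empty tableau.

After inserting 2: P = [[2]].
After inserting 4: P = [[2, 4]].
After inserting 1: P = [[1, 4], [2]].
After inserting 3: P = [[1, 3], [2, 4]].
After inserting 5: P = [[1, 3, 5], [2, 4]].

The final insertion tableau P = [[1, 3, 5], [2, 4]] has shape [3, 2].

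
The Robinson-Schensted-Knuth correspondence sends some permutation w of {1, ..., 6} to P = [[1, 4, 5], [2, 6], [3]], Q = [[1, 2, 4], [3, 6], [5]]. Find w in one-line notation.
3 4 2 6 1 5

Reverse the RSK construction: for i from n down to 1, find the cell of Q containing i, remove the entry at that cell from P, and reverse-bump it up through P; the value ejected from row 1 is w(i).

Step i=6: Q has 6 at row 2, column 2; remove 6 from row 2 of P and reverse-bump: 6 enters row 1 and ejects 5. So w(6) = 5. P is now [[1, 4, 6], [2], [3]].
Step i=5: Q has 5 at row 3, column 1; remove 3 from row 3 of P and reverse-bump: 3 enters row 2 and ejects 2; 2 enters row 1 and ejects 1. So w(5) = 1. P is now [[2, 4, 6], [3]].
Step i=4: Q has 4 at row 1, column 3; remove that cell from P, ejecting 6. So w(4) = 6. P is now [[2, 4], [3]].
Step i=3: Q has 3 at row 2, column 1; remove 3 from row 2 of P and reverse-bump: 3 enters row 1 and ejects 2. So w(3) = 2. P is now [[3, 4]].
Step i=2: Q has 2 at row 1, column 2; remove that cell from P, ejecting 4. So w(2) = 4. P is now [[3]].
Step i=1: Q has 1 at row 1, column 1; remove that cell from P, ejecting 3. So w(1) = 3. P is now [].

So w = 3 4 2 6 1 5.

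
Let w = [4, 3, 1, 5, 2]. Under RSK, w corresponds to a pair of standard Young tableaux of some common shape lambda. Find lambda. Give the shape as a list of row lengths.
[2, 2, 1]

Row-insert each entry into an empty tableau.

After inserting 4: P = [[4]].
After inserting 3: P = [[3], [4]].
After inserting 1: P = [[1], [3], [4]].
After inserting 5: P = [[1, 5], [3], [4]].
After inserting 2: P = [[1, 2], [3, 5], [4]].

The final insertion tableau P = [[1, 2], [3, 5], [4]] has shape [2, 2, 1].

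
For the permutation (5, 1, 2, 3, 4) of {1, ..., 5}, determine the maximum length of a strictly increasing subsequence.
4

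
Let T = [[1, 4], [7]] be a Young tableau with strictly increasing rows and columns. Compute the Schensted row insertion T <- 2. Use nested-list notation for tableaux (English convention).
[[1, 2], [4], [7]]

In row 1, 2 replaces 4 (the leftmost entry greater than 2); 4 is bumped to row 2. In row 2, 4 replaces 7 (the leftmost entry greater than 4); 7 is bumped to row 3. 7 starts a new row 3. The new tableau is [[1, 2], [4], [7]].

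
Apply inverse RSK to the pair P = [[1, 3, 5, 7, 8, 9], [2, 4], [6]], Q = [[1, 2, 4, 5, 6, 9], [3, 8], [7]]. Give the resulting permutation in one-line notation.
Reverse the RSK construction: for i from n down to 1, find the cell of Q containing i, remove the entry at that cell from P, and reverse-bump it up through P; the value ejected from row 1 is w(i).

Step i=9: Q has 9 at row 1, column 6; remove that cell from P, ejecting 9. So w(9) = 9. P is now [[1, 3, 5, 7, 8], [2, 4], [6]].
Step i=8: Q has 8 at row 2, column 2; remove 4 from row 2 of P and reverse-bump: 4 enters row 1 and ejects 3. So w(8) = 3. P is now [[1, 4, 5, 7, 8], [2], [6]].
Step i=7: Q has 7 at row 3, column 1; remove 6 from row 3 of P and reverse-bump: 6 enters row 2 and ejects 2; 2 enters row 1 and ejects 1. So w(7) = 1. P is now [[2, 4, 5, 7, 8], [6]].
Step i=6: Q has 6 at row 1, column 5; remove that cell from P, ejecting 8. So w(6) = 8. P is now [[2, 4, 5, 7], [6]].
Step i=5: Q has 5 at row 1, column 4; remove that cell from P, ejecting 7. So w(5) = 7. P is now [[2, 4, 5], [6]].
Step i=4: Q has 4 at row 1, column 3; remove that cell from P, ejecting 5. So w(4) = 5. P is now [[2, 4], [6]].
Step i=3: Q has 3 at row 2, column 1; remove 6 from row 2 of P and reverse-bump: 6 enters row 1 and ejects 4. So w(3) = 4. P is now [[2, 6]].
Step i=2: Q has 2 at row 1, column 2; remove that cell from P, ejecting 6. So w(2) = 6. P is now [[2]].
Step i=1: Q has 1 at row 1, column 1; remove that cell from P, ejecting 2. So w(1) = 2. P is now [].

So w = 2 6 4 5 7 8 1 3 9.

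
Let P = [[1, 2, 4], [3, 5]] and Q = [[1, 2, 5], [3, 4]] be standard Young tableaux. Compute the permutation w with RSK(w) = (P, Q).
Reverse the RSK construction: for i from n down to 1, find the cell of Q containing i, remove the entry at that cell from P, and reverse-bump it up through P; the value ejected from row 1 is w(i).

Step i=5: Q has 5 at row 1, column 3; remove that cell from P, ejecting 4. So w(5) = 4. P is now [[1, 2], [3, 5]].
Step i=4: Q has 4 at row 2, column 2; remove 5 from row 2 of P and reverse-bump: 5 enters row 1 and ejects 2. So w(4) = 2. P is now [[1, 5], [3]].
Step i=3: Q has 3 at row 2, column 1; remove 3 from row 2 of P and reverse-bump: 3 enters row 1 and ejects 1. So w(3) = 1. P is now [[3, 5]].
Step i=2: Q has 2 at row 1, column 2; remove that cell from P, ejecting 5. So w(2) = 5. P is now [[3]].
Step i=1: Q has 1 at row 1, column 1; remove that cell from P, ejecting 3. So w(1) = 3. P is now [].

So w = 3 5 1 2 4.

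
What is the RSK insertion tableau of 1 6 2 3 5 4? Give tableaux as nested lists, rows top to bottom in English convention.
After inserting 1: P = [[1]].
After inserting 6: P = [[1, 6]].
After inserting 2: P = [[1, 2], [6]].
After inserting 3: P = [[1, 2, 3], [6]].
After inserting 5: P = [[1, 2, 3, 5], [6]].
After inserting 4: P = [[1, 2, 3, 4], [5], [6]].

So P = [[1, 2, 3, 4], [5], [6]].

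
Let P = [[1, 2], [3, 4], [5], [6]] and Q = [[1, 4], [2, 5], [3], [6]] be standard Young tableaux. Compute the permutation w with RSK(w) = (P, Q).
Reverse the RSK construction: for i from n down to 1, find the cell of Q containing i, remove the entry at that cell from P, and reverse-bump it up through P; the value ejected from row 1 is w(i).

Step i=6: Q has 6 at row 4, column 1; remove 6 from row 4 of P and reverse-bump: 6 enters row 3 and ejects 5; 5 enters row 2 and ejects 4; 4 enters row 1 and ejects 2. So w(6) = 2. P is now [[1, 4], [3, 5], [6]].
Step i=5: Q has 5 at row 2, column 2; remove 5 from row 2 of P and reverse-bump: 5 enters row 1 and ejects 4. So w(5) = 4. P is now [[1, 5], [3], [6]].
Step i=4: Q has 4 at row 1, column 2; remove that cell from P, ejecting 5. So w(4) = 5. P is now [[1], [3], [6]].
Step i=3: Q has 3 at row 3, column 1; remove 6 from row 3 of P and reverse-bump: 6 enters row 2 and ejects 3; 3 enters row 1 and ejects 1. So w(3) = 1. P is now [[3], [6]].
Step i=2: Q has 2 at row 2, column 1; remove 6 from row 2 of P and reverse-bump: 6 enters row 1 and ejects 3. So w(2) = 3. P is now [[6]].
Step i=1: Q has 1 at row 1, column 1; remove that cell from P, ejecting 6. So w(1) = 6. P is now [].

So w = 6 3 1 5 4 2.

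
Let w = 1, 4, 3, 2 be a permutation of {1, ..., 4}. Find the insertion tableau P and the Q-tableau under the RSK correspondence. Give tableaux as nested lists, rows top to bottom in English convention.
Insert each entry of the permutation into P by Schensted row insertion, recording in Q the position of each new cell.

Insert 1: appended to row 1. P = [[1]].
Insert 4: appended to row 1. P = [[1, 4]].
Insert 3: 3 bumps 4 from row 1; 4 starts row 2. P = [[1, 3], [4]].
Insert 2: 2 bumps 3 from row 1; 3 bumps 4 from row 2; 4 starts row 3. P = [[1, 2], [3], [4]].

So P = [[1, 2], [3], [4]], Q = [[1, 2], [3], [4]].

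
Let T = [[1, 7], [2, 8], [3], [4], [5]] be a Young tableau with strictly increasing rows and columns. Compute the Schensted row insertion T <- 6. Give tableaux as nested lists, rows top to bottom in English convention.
[[1, 6], [2, 7], [3, 8], [4], [5]]

In row 1, 6 replaces 7 (the leftmost entry greater than 6); 7 is bumped to row 2. In row 2, 7 replaces 8 (the leftmost entry greater than 7); 8 is bumped to row 3. 8 is appended to row 3. The new tableau is [[1, 6], [2, 7], [3, 8], [4], [5]].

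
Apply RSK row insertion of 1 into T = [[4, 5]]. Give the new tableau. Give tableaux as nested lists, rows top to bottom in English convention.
[[1, 5], [4]]

In row 1, 1 replaces 4 (the leftmost entry greater than 1); 4 is bumped to row 2. 4 starts a new row 2. The new tableau is [[1, 5], [4]].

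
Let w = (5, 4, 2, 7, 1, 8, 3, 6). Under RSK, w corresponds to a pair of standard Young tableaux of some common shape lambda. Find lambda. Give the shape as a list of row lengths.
Row-insert each entry into an empty tableau.

After inserting 5: P = [[5]].
After inserting 4: P = [[4], [5]].
After inserting 2: P = [[2], [4], [5]].
After inserting 7: P = [[2, 7], [4], [5]].
After inserting 1: P = [[1, 7], [2], [4], [5]].
After inserting 8: P = [[1, 7, 8], [2], [4], [5]].
After inserting 3: P = [[1, 3, 8], [2, 7], [4], [5]].
After inserting 6: P = [[1, 3, 6], [2, 7, 8], [4], [5]].

The final insertion tableau P = [[1, 3, 6], [2, 7, 8], [4], [5]] has shape [3, 3, 1, 1].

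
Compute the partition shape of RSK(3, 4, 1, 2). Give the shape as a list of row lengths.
Row-insert each entry into an empty tableau.

After inserting 3: P = [[3]].
After inserting 4: P = [[3, 4]].
After inserting 1: P = [[1, 4], [3]].
After inserting 2: P = [[1, 2], [3, 4]].

The final insertion tableau P = [[1, 2], [3, 4]] has shape [2, 2].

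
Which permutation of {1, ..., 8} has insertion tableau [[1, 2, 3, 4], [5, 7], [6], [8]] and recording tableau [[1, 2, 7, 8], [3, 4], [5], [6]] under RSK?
6 8 1 7 5 2 3 4

Reverse the RSK construction: for i from n down to 1, find the cell of Q containing i, remove the entry at that cell from P, and reverse-bump it up through P; the value ejected from row 1 is w(i).

Step i=8: Q has 8 at row 1, column 4; remove that cell from P, ejecting 4. So w(8) = 4. P is now [[1, 2, 3], [5, 7], [6], [8]].
Step i=7: Q has 7 at row 1, column 3; remove that cell from P, ejecting 3. So w(7) = 3. P is now [[1, 2], [5, 7], [6], [8]].
Step i=6: Q has 6 at row 4, column 1; remove 8 from row 4 of P and reverse-bump: 8 enters row 3 and ejects 6; 6 enters row 2 and ejects 5; 5 enters row 1 and ejects 2. So w(6) = 2. P is now [[1, 5], [6, 7], [8]].
Step i=5: Q has 5 at row 3, column 1; remove 8 from row 3 of P and reverse-bump: 8 enters row 2 and ejects 7; 7 enters row 1 and ejects 5. So w(5) = 5. P is now [[1, 7], [6, 8]].
Step i=4: Q has 4 at row 2, column 2; remove 8 from row 2 of P and reverse-bump: 8 enters row 1 and ejects 7. So w(4) = 7. P is now [[1, 8], [6]].
Step i=3: Q has 3 at row 2, column 1; remove 6 from row 2 of P and reverse-bump: 6 enters row 1 and ejects 1. So w(3) = 1. P is now [[6, 8]].
Step i=2: Q has 2 at row 1, column 2; remove that cell from P, ejecting 8. So w(2) = 8. P is now [[6]].
Step i=1: Q has 1 at row 1, column 1; remove that cell from P, ejecting 6. So w(1) = 6. P is now [].

So w = 6 8 1 7 5 2 3 4.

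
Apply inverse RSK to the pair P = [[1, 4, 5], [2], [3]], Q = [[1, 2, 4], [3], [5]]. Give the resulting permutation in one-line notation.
3 4 2 5 1

Reverse the RSK construction: for i from n down to 1, find the cell of Q containing i, remove the entry at that cell from P, and reverse-bump it up through P; the value ejected from row 1 is w(i).

Step i=5: Q has 5 at row 3, column 1; remove 3 from row 3 of P and reverse-bump: 3 enters row 2 and ejects 2; 2 enters row 1 and ejects 1. So w(5) = 1. P is now [[2, 4, 5], [3]].
Step i=4: Q has 4 at row 1, column 3; remove that cell from P, ejecting 5. So w(4) = 5. P is now [[2, 4], [3]].
Step i=3: Q has 3 at row 2, column 1; remove 3 from row 2 of P and reverse-bump: 3 enters row 1 and ejects 2. So w(3) = 2. P is now [[3, 4]].
Step i=2: Q has 2 at row 1, column 2; remove that cell from P, ejecting 4. So w(2) = 4. P is now [[3]].
Step i=1: Q has 1 at row 1, column 1; remove that cell from P, ejecting 3. So w(1) = 3. P is now [].

So w = 3 4 2 5 1.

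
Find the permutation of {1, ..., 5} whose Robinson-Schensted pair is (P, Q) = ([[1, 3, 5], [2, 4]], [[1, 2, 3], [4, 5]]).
Reverse the RSK construction: for i from n down to 1, find the cell of Q containing i, remove the entry at that cell from P, and reverse-bump it up through P; the value ejected from row 1 is w(i).

Step i=5: Q has 5 at row 2, column 2; remove 4 from row 2 of P and reverse-bump: 4 enters row 1 and ejects 3. So w(5) = 3. P is now [[1, 4, 5], [2]].
Step i=4: Q has 4 at row 2, column 1; remove 2 from row 2 of P and reverse-bump: 2 enters row 1 and ejects 1. So w(4) = 1. P is now [[2, 4, 5]].
Step i=3: Q has 3 at row 1, column 3; remove that cell from P, ejecting 5. So w(3) = 5. P is now [[2, 4]].
Step i=2: Q has 2 at row 1, column 2; remove that cell from P, ejecting 4. So w(2) = 4. P is now [[2]].
Step i=1: Q has 1 at row 1, column 1; remove that cell from P, ejecting 2. So w(1) = 2. P is now [].

So w = 2 4 5 1 3.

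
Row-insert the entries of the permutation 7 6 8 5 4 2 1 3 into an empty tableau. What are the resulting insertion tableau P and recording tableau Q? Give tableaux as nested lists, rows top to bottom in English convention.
Insert each entry of the permutation into P by Schensted row insertion, recording in Q the position of each new cell.

Insert 7: appended to row 1. P = [[7]], Q = [[1]].
Insert 6: 6 bumps 7 from row 1; 7 starts row 2. P = [[6], [7]], Q = [[1], [2]].
Insert 8: appended to row 1. P = [[6, 8], [7]], Q = [[1, 3], [2]].
Insert 5: 5 bumps 6 from row 1; 6 bumps 7 from row 2; 7 starts row 3. P = [[5, 8], [6], [7]], Q = [[1, 3], [2], [4]].
Insert 4: 4 bumps 5 from row 1; 5 bumps 6 from row 2; 6 bumps 7 from row 3; 7 starts row 4. P = [[4, 8], [5], [6], [7]], Q = [[1, 3], [2], [4], [5]].
Insert 2: 2 bumps 4 from row 1; 4 bumps 5 from row 2; 5 bumps 6 from row 3; 6 bumps 7 from row 4; 7 starts row 5. P = [[2, 8], [4], [5], [6], [7]], Q = [[1, 3], [2], [4], [5], [6]].
Insert 1: 1 bumps 2 from row 1; 2 bumps 4 from row 2; 4 bumps 5 from row 3; 5 bumps 6 from row 4; 6 bumps 7 from row 5; 7 starts row 6. P = [[1, 8], [2], [4], [5], [6], [7]], Q = [[1, 3], [2], [4], [5], [6], [7]].
Insert 3: 3 bumps 8 from row 1; 8 appends to row 2. P = [[1, 3], [2, 8], [4], [5], [6], [7]], Q = [[1, 3], [2, 8], [4], [5], [6], [7]].

So P = [[1, 3], [2, 8], [4], [5], [6], [7]], Q = [[1, 3], [2, 8], [4], [5], [6], [7]].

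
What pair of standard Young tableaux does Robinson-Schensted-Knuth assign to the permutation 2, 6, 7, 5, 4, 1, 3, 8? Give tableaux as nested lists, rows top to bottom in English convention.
Insert each entry of the permutation into P by Schensted row insertion, recording in Q the position of each new cell.

Insert 2: appended to row 1. P = [[2]], Q = [[1]].
Insert 6: appended to row 1. P = [[2, 6]], Q = [[1, 2]].
Insert 7: appended to row 1. P = [[2, 6, 7]], Q = [[1, 2, 3]].
Insert 5: 5 bumps 6 from row 1; 6 starts row 2. P = [[2, 5, 7], [6]], Q = [[1, 2, 3], [4]].
Insert 4: 4 bumps 5 from row 1; 5 bumps 6 from row 2; 6 starts row 3. P = [[2, 4, 7], [5], [6]], Q = [[1, 2, 3], [4], [5]].
Insert 1: 1 bumps 2 from row 1; 2 bumps 5 from row 2; 5 bumps 6 from row 3; 6 starts row 4. P = [[1, 4, 7], [2], [5], [6]], Q = [[1, 2, 3], [4], [5], [6]].
Insert 3: 3 bumps 4 from row 1; 4 appends to row 2. P = [[1, 3, 7], [2, 4], [5], [6]], Q = [[1, 2, 3], [4, 7], [5], [6]].
Insert 8: appended to row 1. P = [[1, 3, 7, 8], [2, 4], [5], [6]], Q = [[1, 2, 3, 8], [4, 7], [5], [6]].

So P = [[1, 3, 7, 8], [2, 4], [5], [6]], Q = [[1, 2, 3, 8], [4, 7], [5], [6]].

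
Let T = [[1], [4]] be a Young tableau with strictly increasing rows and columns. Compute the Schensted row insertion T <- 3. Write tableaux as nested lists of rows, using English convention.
3 is larger than every entry of row 1, so it is appended to row 1. The new tableau is [[1, 3], [4]].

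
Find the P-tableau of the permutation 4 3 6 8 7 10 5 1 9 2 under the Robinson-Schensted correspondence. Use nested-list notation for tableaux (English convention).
P = [[1, 2, 7, 9], [3, 5, 10], [4, 6], [8]]

Insert 4: appended to row 1. P = [[4]].
Insert 3: 3 bumps 4 from row 1; 4 starts row 2. P = [[3], [4]].
Insert 6: appended to row 1. P = [[3, 6], [4]].
Insert 8: appended to row 1. P = [[3, 6, 8], [4]].
Insert 7: 7 bumps 8 from row 1; 8 appends to row 2. P = [[3, 6, 7], [4, 8]].
Insert 10: appended to row 1. P = [[3, 6, 7, 10], [4, 8]].
Insert 5: 5 bumps 6 from row 1; 6 bumps 8 from row 2; 8 starts row 3. P = [[3, 5, 7, 10], [4, 6], [8]].
Insert 1: 1 bumps 3 from row 1; 3 bumps 4 from row 2; 4 bumps 8 from row 3; 8 starts row 4. P = [[1, 5, 7, 10], [3, 6], [4], [8]].
Insert 9: 9 bumps 10 from row 1; 10 appends to row 2. P = [[1, 5, 7, 9], [3, 6, 10], [4], [8]].
Insert 2: 2 bumps 5 from row 1; 5 bumps 6 from row 2; 6 appends to row 3. P = [[1, 2, 7, 9], [3, 5, 10], [4, 6], [8]].

So P = [[1, 2, 7, 9], [3, 5, 10], [4, 6], [8]].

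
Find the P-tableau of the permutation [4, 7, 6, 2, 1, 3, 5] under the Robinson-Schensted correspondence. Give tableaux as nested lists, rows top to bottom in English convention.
Insert 4: appended to row 1. P = [[4]].
Insert 7: appended to row 1. P = [[4, 7]].
Insert 6: 6 bumps 7 from row 1; 7 starts row 2. P = [[4, 6], [7]].
Insert 2: 2 bumps 4 from row 1; 4 bumps 7 from row 2; 7 starts row 3. P = [[2, 6], [4], [7]].
Insert 1: 1 bumps 2 from row 1; 2 bumps 4 from row 2; 4 bumps 7 from row 3; 7 starts row 4. P = [[1, 6], [2], [4], [7]].
Insert 3: 3 bumps 6 from row 1; 6 appends to row 2. P = [[1, 3], [2, 6], [4], [7]].
Insert 5: appended to row 1. P = [[1, 3, 5], [2, 6], [4], [7]].

So P = [[1, 3, 5], [2, 6], [4], [7]].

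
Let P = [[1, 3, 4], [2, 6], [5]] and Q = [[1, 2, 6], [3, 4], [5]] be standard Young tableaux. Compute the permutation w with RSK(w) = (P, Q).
Reverse the RSK construction: for i from n down to 1, find the cell of Q containing i, remove the entry at that cell from P, and reverse-bump it up through P; the value ejected from row 1 is w(i).

Step i=6: Q has 6 at row 1, column 3; remove that cell from P, ejecting 4. So w(6) = 4. P is now [[1, 3], [2, 6], [5]].
Step i=5: Q has 5 at row 3, column 1; remove 5 from row 3 of P and reverse-bump: 5 enters row 2 and ejects 2; 2 enters row 1 and ejects 1. So w(5) = 1. P is now [[2, 3], [5, 6]].
Step i=4: Q has 4 at row 2, column 2; remove 6 from row 2 of P and reverse-bump: 6 enters row 1 and ejects 3. So w(4) = 3. P is now [[2, 6], [5]].
Step i=3: Q has 3 at row 2, column 1; remove 5 from row 2 of P and reverse-bump: 5 enters row 1 and ejects 2. So w(3) = 2. P is now [[5, 6]].
Step i=2: Q has 2 at row 1, column 2; remove that cell from P, ejecting 6. So w(2) = 6. P is now [[5]].
Step i=1: Q has 1 at row 1, column 1; remove that cell from P, ejecting 5. So w(1) = 5. P is now [].

So w = 5 6 2 3 1 4.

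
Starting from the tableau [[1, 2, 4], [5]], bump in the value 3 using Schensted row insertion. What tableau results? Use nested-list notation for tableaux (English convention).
In row 1, 3 replaces 4 (the leftmost entry greater than 3); 4 is bumped to row 2. In row 2, 4 replaces 5 (the leftmost entry greater than 4); 5 is bumped to row 3. 5 starts a new row 3. The new tableau is [[1, 2, 3], [4], [5]].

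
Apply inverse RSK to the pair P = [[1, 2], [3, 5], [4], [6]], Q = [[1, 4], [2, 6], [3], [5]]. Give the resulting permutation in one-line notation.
Reverse the RSK construction: for i from n down to 1, find the cell of Q containing i, remove the entry at that cell from P, and reverse-bump it up through P; the value ejected from row 1 is w(i).

Step i=6: Q has 6 at row 2, column 2; remove 5 from row 2 of P and reverse-bump: 5 enters row 1 and ejects 2. So w(6) = 2. P is now [[1, 5], [3], [4], [6]].
Step i=5: Q has 5 at row 4, column 1; remove 6 from row 4 of P and reverse-bump: 6 enters row 3 and ejects 4; 4 enters row 2 and ejects 3; 3 enters row 1 and ejects 1. So w(5) = 1. P is now [[3, 5], [4], [6]].
Step i=4: Q has 4 at row 1, column 2; remove that cell from P, ejecting 5. So w(4) = 5. P is now [[3], [4], [6]].
Step i=3: Q has 3 at row 3, column 1; remove 6 from row 3 of P and reverse-bump: 6 enters row 2 and ejects 4; 4 enters row 1 and ejects 3. So w(3) = 3. P is now [[4], [6]].
Step i=2: Q has 2 at row 2, column 1; remove 6 from row 2 of P and reverse-bump: 6 enters row 1 and ejects 4. So w(2) = 4. P is now [[6]].
Step i=1: Q has 1 at row 1, column 1; remove that cell from P, ejecting 6. So w(1) = 6. P is now [].

So w = 6 4 3 5 1 2.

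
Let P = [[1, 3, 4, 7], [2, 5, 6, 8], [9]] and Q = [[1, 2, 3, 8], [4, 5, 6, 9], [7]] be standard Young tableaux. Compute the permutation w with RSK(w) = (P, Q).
Reverse the RSK construction: for i from n down to 1, find the cell of Q containing i, remove the entry at that cell from P, and reverse-bump it up through P; the value ejected from row 1 is w(i).

Step i=9: Q has 9 at row 2, column 4; remove 8 from row 2 of P and reverse-bump: 8 enters row 1 and ejects 7. So w(9) = 7. P is now [[1, 3, 4, 8], [2, 5, 6], [9]].
Step i=8: Q has 8 at row 1, column 4; remove that cell from P, ejecting 8. So w(8) = 8. P is now [[1, 3, 4], [2, 5, 6], [9]].
Step i=7: Q has 7 at row 3, column 1; remove 9 from row 3 of P and reverse-bump: 9 enters row 2 and ejects 6; 6 enters row 1 and ejects 4. So w(7) = 4. P is now [[1, 3, 6], [2, 5, 9]].
Step i=6: Q has 6 at row 2, column 3; remove 9 from row 2 of P and reverse-bump: 9 enters row 1 and ejects 6. So w(6) = 6. P is now [[1, 3, 9], [2, 5]].
Step i=5: Q has 5 at row 2, column 2; remove 5 from row 2 of P and reverse-bump: 5 enters row 1 and ejects 3. So w(5) = 3. P is now [[1, 5, 9], [2]].
Step i=4: Q has 4 at row 2, column 1; remove 2 from row 2 of P and reverse-bump: 2 enters row 1 and ejects 1. So w(4) = 1. P is now [[2, 5, 9]].
Step i=3: Q has 3 at row 1, column 3; remove that cell from P, ejecting 9. So w(3) = 9. P is now [[2, 5]].
Step i=2: Q has 2 at row 1, column 2; remove that cell from P, ejecting 5. So w(2) = 5. P is now [[2]].
Step i=1: Q has 1 at row 1, column 1; remove that cell from P, ejecting 2. So w(1) = 2. P is now [].

So w = 2 5 9 1 3 6 4 8 7.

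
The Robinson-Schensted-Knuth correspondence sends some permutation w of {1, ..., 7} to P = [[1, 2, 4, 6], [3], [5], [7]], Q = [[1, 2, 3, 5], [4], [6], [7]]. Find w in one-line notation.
Reverse RSK: for i = n, n-1, ..., 1, locate i in Q, remove the corresponding corner cell from P, and reverse-bump its entry up through P; the value ejected from row 1 is w(i).

So w = 1 3 7 5 6 4 2.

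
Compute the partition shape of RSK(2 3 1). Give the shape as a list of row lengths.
Row-insert each entry into an empty tableau.

After inserting 2: P = [[2]].
After inserting 3: P = [[2, 3]].
After inserting 1: P = [[1, 3], [2]].

The final insertion tableau P = [[1, 3], [2]] has shape [2, 1].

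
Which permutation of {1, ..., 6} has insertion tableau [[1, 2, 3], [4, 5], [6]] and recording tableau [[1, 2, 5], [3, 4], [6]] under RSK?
4 6 1 2 5 3

Reverse the RSK construction: for i from n down to 1, find the cell of Q containing i, remove the entry at that cell from P, and reverse-bump it up through P; the value ejected from row 1 is w(i).

Step i=6: Q has 6 at row 3, column 1; remove 6 from row 3 of P and reverse-bump: 6 enters row 2 and ejects 5; 5 enters row 1 and ejects 3. So w(6) = 3. P is now [[1, 2, 5], [4, 6]].
Step i=5: Q has 5 at row 1, column 3; remove that cell from P, ejecting 5. So w(5) = 5. P is now [[1, 2], [4, 6]].
Step i=4: Q has 4 at row 2, column 2; remove 6 from row 2 of P and reverse-bump: 6 enters row 1 and ejects 2. So w(4) = 2. P is now [[1, 6], [4]].
Step i=3: Q has 3 at row 2, column 1; remove 4 from row 2 of P and reverse-bump: 4 enters row 1 and ejects 1. So w(3) = 1. P is now [[4, 6]].
Step i=2: Q has 2 at row 1, column 2; remove that cell from P, ejecting 6. So w(2) = 6. P is now [[4]].
Step i=1: Q has 1 at row 1, column 1; remove that cell from P, ejecting 4. So w(1) = 4. P is now [].

So w = 4 6 1 2 5 3.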